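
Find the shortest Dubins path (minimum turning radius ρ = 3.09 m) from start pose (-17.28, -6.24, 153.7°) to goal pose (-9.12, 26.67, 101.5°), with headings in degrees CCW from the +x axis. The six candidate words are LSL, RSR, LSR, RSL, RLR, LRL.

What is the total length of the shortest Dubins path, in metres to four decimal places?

Let ψ = atan2(Δy, Δx) = atan2(32.91, 8.16) = 76.0744° be the start→goal bearing.
Normalize: d = |goal − start| / ρ = 33.906544/3.09 = 10.972991, α = (θ_start − ψ) mod 360° = 77.6256° = 1.354822 rad, β = (θ_goal − ψ) mod 360° = 25.4256° = 0.443760 rad.
Common terms: sin α = 0.976768, cos α = 0.214299, sin β = 0.429338, cos β = 0.903144, cos(α−β) = 0.612907, d² = 120.406542. Work in radians in the unit-radius frame; every candidate has L = ρ·(t + p + q).
LSL: p² = 2 + d² − 2cos(α−β) + 2d(sin α − sin β) = 133.194608; p = √p² = 11.540997; φ = atan2(cos β − cos α, d + sin α − sin β) = 0.059722 rad; t = (φ − α) mod 2π = 4.988085 rad, q = (β − φ) mod 2π = 0.384038 rad → L = 3.09·(4.988085 + 11.540997 + 0.384038) = 3.09·16.913120 = 52.261542 m
RSR: p² = 2 + d² − 2cos(α−β) + 2d(sin β − sin α) = 109.166847; p = √p² = 10.448294; φ = atan2(cos α − cos β, d − sin α + sin β) = -0.065977 rad; t = (α − φ) mod 2π = 1.420799 rad, q = (φ − β) mod 2π = 5.773448 rad → L = 3.09·(1.420799 + 10.448294 + 5.773448) = 3.09·17.642541 = 54.515452 m
LSR: p² = d² − 2 + 2cos(α−β) + 2d(sin α + sin β) = 150.490746; p = √p² = 12.267467; φ = atan2(−cos α − cos β, d + sin α + sin β) − atan2(−2, p) = 0.071586 rad; t = (φ − α) mod 2π = 4.999950 rad, q = (φ − β) mod 2π = 5.911012 rad → L = 3.09·(4.999950 + 12.267467 + 5.911012) = 3.09·23.178428 = 71.621343 m
RSL: p² = d² − 2 + 2cos(α−β) − 2d(sin α + sin β) = 88.773965; p = √p² = 9.421994; φ = atan2(cos α + cos β, d − sin α − sin β) − atan2(2, p) = -0.092888 rad; t = (α − φ) mod 2π = 1.447710 rad, q = (β − φ) mod 2π = 0.536649 rad → L = 3.09·(1.447710 + 9.421994 + 0.536649) = 3.09·11.406353 = 35.245630 m
RLR: c = (6 − d² + 2cos(α−β) + 2d(sin α − sin β))/8 = -12.645856, |c| > 1 → infeasible
LRL: c = (6 − d² + 2cos(α−β) − 2d(sin α − sin β))/8 = -15.649326, |c| > 1 → infeasible
Shortest: RSL with L = 35.245630 m ≈ 35.2456 m

35.2456 m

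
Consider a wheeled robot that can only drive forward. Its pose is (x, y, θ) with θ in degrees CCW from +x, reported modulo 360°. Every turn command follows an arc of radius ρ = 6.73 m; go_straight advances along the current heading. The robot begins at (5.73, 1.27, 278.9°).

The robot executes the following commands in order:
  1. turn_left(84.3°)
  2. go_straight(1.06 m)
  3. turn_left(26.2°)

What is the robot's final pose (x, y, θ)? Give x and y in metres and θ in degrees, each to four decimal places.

set_pose: (x, y, θ) = (5.7300, 1.2700, 278.9000°), ρ = 6.73
turn_left(84.3°): centre at ρ to the left, rotate +84.3° → (12.7546, -4.4083, 363.2000° ≡ 3.2000°)
go_straight(1.06): x += 1.06·cos θ, y += 1.06·sin θ → (13.8130, -4.3491, 3.2000°)
turn_left(26.2°): centre at ρ to the left, rotate +26.2° → (16.7411, -3.4929, 29.4000°)

(16.7411, -3.4929, 29.4000°)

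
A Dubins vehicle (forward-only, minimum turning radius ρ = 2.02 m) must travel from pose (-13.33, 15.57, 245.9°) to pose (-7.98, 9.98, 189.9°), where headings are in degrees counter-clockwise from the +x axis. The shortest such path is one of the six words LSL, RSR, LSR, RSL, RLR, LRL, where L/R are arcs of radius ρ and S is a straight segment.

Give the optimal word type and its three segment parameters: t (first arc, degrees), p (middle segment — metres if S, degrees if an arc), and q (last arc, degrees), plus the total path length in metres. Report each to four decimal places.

Let ψ = atan2(Δy, Δx) = atan2(-5.59, 5.35) = -46.2567° be the start→goal bearing.
Normalize: d = |goal − start| / ρ = 7.737609/2.02 = 3.830500, α = (θ_start − ψ) mod 360° = 292.1567° = 5.099097 rad, β = (θ_goal − ψ) mod 360° = 236.1567° = 4.121713 rad.
Common terms: sin α = -0.926156, cos α = 0.377142, sin β = -0.830564, cos β = -0.556923, cos(α−β) = 0.559193, d² = 14.672728. Work in radians in the unit-radius frame; every candidate has L = ρ·(t + p + q).
LSL: p² = 2 + d² − 2cos(α−β) + 2d(sin α − sin β) = 14.822017; p = √p² = 3.849937; φ = atan2(cos β − cos α, d + sin α − sin β) = -0.245064 rad; t = (φ − α) mod 2π = 0.939025 rad, q = (β − φ) mod 2π = 4.366776 rad → L = 2.02·(0.939025 + 3.849937 + 4.366776) = 2.02·9.155738 = 18.494591 m
RSR: p² = 2 + d² − 2cos(α−β) + 2d(sin β − sin α) = 16.286667; p = √p² = 4.035674; φ = atan2(cos α − cos β, d − sin α + sin β) = 0.233570 rad; t = (α − φ) mod 2π = 4.865527 rad, q = (φ − β) mod 2π = 2.395042 rad → L = 2.02·(4.865527 + 4.035674 + 2.395042) = 2.02·11.296244 = 22.818413 m
LSR: p² = d² − 2 + 2cos(α−β) + 2d(sin α + sin β) = 0.332884; p = √p² = 0.576961; φ = atan2(−cos α − cos β, d + sin α + sin β) − atan2(−2, p) = 1.376417 rad; t = (φ − α) mod 2π = 2.560505 rad, q = (φ − β) mod 2π = 3.537890 rad → L = 2.02·(2.560505 + 0.576961 + 3.537890) = 2.02·6.675357 = 13.484220 m
RSL: p² = d² − 2 + 2cos(α−β) − 2d(sin α + sin β) = 27.249344; p = √p² = 5.220090; φ = atan2(cos α + cos β, d − sin α − sin β) − atan2(2, p) = -0.398050 rad; t = (α − φ) mod 2π = 5.497147 rad, q = (β − φ) mod 2π = 4.519763 rad → L = 2.02·(5.497147 + 5.220090 + 4.519763) = 2.02·15.237000 = 30.778740 m
RLR: c = (6 − d² + 2cos(α−β) + 2d(sin α − sin β))/8 = -1.035833, |c| > 1 → infeasible
LRL: c = (6 − d² + 2cos(α−β) − 2d(sin α − sin β))/8 = -0.852752; p = 2π − arccos c = 3.691157 rad; φ = atan2(cos β − cos α, d + sin α − sin β) = -0.245064 rad; t = (φ − α + p/2) mod 2π = 2.784603 rad, q = (β − α − t + p) mod 2π = 6.212355 rad → L = 2.02·(2.784603 + 3.691157 + 6.212355) = 2.02·12.688115 = 25.629992 m
Shortest: LSR with L = 13.484220 m ≈ 13.4842 m
Convert LSR to answer units (arcs ×180/π): t = 2.560505·180/π = 146.7062°, p = ρ·p = 2.02·0.576961 = 1.1655 m, q = 3.537890·180/π = 202.7062°, L = 13.4842 m.

LSR: t = 146.7062°, p = 1.1655 m, q = 202.7062°, L = 13.4842 m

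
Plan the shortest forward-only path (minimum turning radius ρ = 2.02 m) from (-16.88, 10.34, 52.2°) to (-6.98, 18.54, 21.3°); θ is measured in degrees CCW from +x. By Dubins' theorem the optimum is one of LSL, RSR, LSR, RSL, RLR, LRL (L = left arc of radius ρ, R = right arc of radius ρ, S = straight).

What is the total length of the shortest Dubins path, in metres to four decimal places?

Let ψ = atan2(Δy, Δx) = atan2(8.20, 9.90) = 39.6344° be the start→goal bearing.
Normalize: d = |goal − start| / ρ = 12.854960/2.02 = 6.363842, α = (θ_start − ψ) mod 360° = 12.5656° = 0.219312 rad, β = (θ_goal − ψ) mod 360° = 341.6656° = 5.963190 rad.
Common terms: sin α = 0.217558, cos α = 0.976047, sin β = -0.314562, cos β = 0.949237, cos(α−β) = 0.858065, d² = 40.498481. Work in radians in the unit-radius frame; every candidate has L = ρ·(t + p + q).
LSL: p² = 2 + d² − 2cos(α−β) + 2d(sin α − sin β) = 47.555002; p = √p² = 6.896013; φ = atan2(cos β − cos α, d + sin α − sin β) = -0.003888 rad; t = (φ − α) mod 2π = 6.059986 rad, q = (β − φ) mod 2π = 5.967078 rad → L = 2.02·(6.059986 + 6.896013 + 5.967078) = 2.02·18.923077 = 38.224616 m
RSR: p² = 2 + d² − 2cos(α−β) + 2d(sin β − sin α) = 34.009700; p = √p² = 5.831784; φ = atan2(cos α − cos β, d − sin α + sin β) = 0.004597 rad; t = (α − φ) mod 2π = 0.214714 rad, q = (φ − β) mod 2π = 0.324592 rad → L = 2.02·(0.214714 + 5.831784 + 0.324592) = 2.02·6.371090 = 12.869602 m
LSR: p² = d² − 2 + 2cos(α−β) + 2d(sin α + sin β) = 38.979973; p = √p² = 6.243394; φ = atan2(−cos α − cos β, d + sin α + sin β) − atan2(−2, p) = 0.011945 rad; t = (φ − α) mod 2π = 6.075818 rad, q = (φ − β) mod 2π = 0.331940 rad → L = 2.02·(6.075818 + 6.243394 + 0.331940) = 2.02·12.651152 = 25.555328 m
RSL: p² = d² − 2 + 2cos(α−β) − 2d(sin α + sin β) = 41.449248; p = √p² = 6.438109; φ = atan2(cos α + cos β, d − sin α − sin β) − atan2(2, p) = -0.011585 rad; t = (α − φ) mod 2π = 0.230896 rad, q = (β − φ) mod 2π = 5.974775 rad → L = 2.02·(0.230896 + 6.438109 + 5.974775) = 2.02·12.643780 = 25.540436 m
RLR: c = (6 − d² + 2cos(α−β) + 2d(sin α − sin β))/8 = -3.251212, |c| > 1 → infeasible
LRL: c = (6 − d² + 2cos(α−β) − 2d(sin α − sin β))/8 = -4.944375, |c| > 1 → infeasible
Shortest: RSR with L = 12.869602 m ≈ 12.8696 m

12.8696 m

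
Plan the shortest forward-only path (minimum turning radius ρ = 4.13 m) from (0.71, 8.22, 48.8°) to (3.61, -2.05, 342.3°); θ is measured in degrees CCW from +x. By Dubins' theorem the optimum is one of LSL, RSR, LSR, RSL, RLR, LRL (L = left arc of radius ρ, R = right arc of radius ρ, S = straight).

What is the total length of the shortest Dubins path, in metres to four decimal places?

Let ψ = atan2(Δy, Δx) = atan2(-10.27, 2.90) = -74.2316° be the start→goal bearing.
Normalize: d = |goal − start| / ρ = 10.671593/4.13 = 2.583921, α = (θ_start − ψ) mod 360° = 123.0316° = 2.147307 rad, β = (θ_goal − ψ) mod 360° = 56.5316° = 0.986663 rad.
Common terms: sin α = 0.838370, cos α = -0.545102, sin β = 0.834190, cos β = 0.551477, cos(α−β) = 0.398749, d² = 6.676647. Work in radians in the unit-radius frame; every candidate has L = ρ·(t + p + q).
LSL: p² = 2 + d² − 2cos(α−β) + 2d(sin α − sin β) = 7.900750; p = √p² = 2.810827; φ = atan2(cos β − cos α, d + sin α − sin β) = 0.400769 rad; t = (φ − α) mod 2π = 4.536648 rad, q = (β − φ) mod 2π = 0.585893 rad → L = 4.13·(4.536648 + 2.810827 + 0.585893) = 4.13·7.933369 = 32.764812 m
RSR: p² = 2 + d² − 2cos(α−β) + 2d(sin β − sin α) = 7.857548; p = √p² = 2.803132; φ = atan2(cos α − cos β, d − sin α + sin β) = -0.401933 rad; t = (α − φ) mod 2π = 2.549239 rad, q = (φ − β) mod 2π = 4.894590 rad → L = 4.13·(2.549239 + 2.803132 + 4.894590) = 4.13·10.246961 = 42.319949 m
LSR: p² = d² − 2 + 2cos(α−β) + 2d(sin α + sin β) = 14.117671; p = √p² = 3.757349; φ = atan2(−cos α − cos β, d + sin α + sin β) − atan2(−2, p) = 0.487647 rad; t = (φ − α) mod 2π = 4.623526 rad, q = (φ − β) mod 2π = 5.784170 rad → L = 4.13·(4.623526 + 3.757349 + 5.784170) = 4.13·14.165045 = 58.501634 m
RSL: p² = d² − 2 + 2cos(α−β) − 2d(sin α + sin β) = -3.169381 < 0 → infeasible
RLR: c = (6 − d² + 2cos(α−β) + 2d(sin α − sin β))/8 = 0.017807; p = 2π − arccos c = 4.730196 rad; φ = atan2(cos α − cos β, d − sin α + sin β) = -0.401933 rad; t = (α − φ + p/2) mod 2π = 4.914337 rad, q = (α − β − t + p) mod 2π = 0.976503 rad → L = 4.13·(4.914337 + 4.730196 + 0.976503) = 4.13·10.621037 = 43.864882 m
LRL: c = (6 − d² + 2cos(α−β) − 2d(sin α − sin β))/8 = 0.012406; p = 2π − arccos c = 4.724796 rad; φ = atan2(cos β − cos α, d + sin α − sin β) = 0.400769 rad; t = (φ − α + p/2) mod 2π = 0.615860 rad, q = (β − α − t + p) mod 2π = 2.948291 rad → L = 4.13·(0.615860 + 4.724796 + 2.948291) = 4.13·8.288947 = 34.233352 m
Shortest: LSL with L = 32.764812 m ≈ 32.7648 m

32.7648 m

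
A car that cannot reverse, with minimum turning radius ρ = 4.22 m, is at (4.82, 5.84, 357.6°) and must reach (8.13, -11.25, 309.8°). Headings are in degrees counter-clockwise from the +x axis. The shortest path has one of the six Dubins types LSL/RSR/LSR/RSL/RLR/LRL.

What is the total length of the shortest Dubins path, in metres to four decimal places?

19.7060 m

Let ψ = atan2(Δy, Δx) = atan2(-17.09, 3.31) = -79.0386° be the start→goal bearing.
Normalize: d = |goal − start| / ρ = 17.407590/4.22 = 4.125021, α = (θ_start − ψ) mod 360° = 76.6386° = 1.337597 rad, β = (θ_goal − ψ) mod 360° = 28.8386° = 0.503329 rad.
Common terms: sin α = 0.972932, cos α = 0.231092, sin β = 0.482345, cos β = 0.875982, cos(α−β) = 0.671721, d² = 17.015802. Work in radians in the unit-radius frame; every candidate has L = ρ·(t + p + q).
LSL: p² = 2 + d² − 2cos(α−β) + 2d(sin α − sin β) = 21.719727; p = √p² = 4.660443; φ = atan2(cos β − cos α, d + sin α − sin β) = 0.138821 rad; t = (φ − α) mod 2π = 5.084409 rad, q = (β − φ) mod 2π = 0.364509 rad → L = 4.22·(5.084409 + 4.660443 + 0.364509) = 4.22·10.109361 = 42.661502 m
RSR: p² = 2 + d² − 2cos(α−β) + 2d(sin β − sin α) = 13.624993; p = √p² = 3.691205; φ = atan2(cos α − cos β, d − sin α + sin β) = -0.175611 rad; t = (α − φ) mod 2π = 1.513208 rad, q = (φ − β) mod 2π = 5.604245 rad → L = 4.22·(1.513208 + 3.691205 + 5.604245) = 4.22·10.808658 = 45.612535 m
LSR: p² = d² − 2 + 2cos(α−β) + 2d(sin α + sin β) = 28.365336; p = √p² = 5.325912; φ = atan2(−cos α − cos β, d + sin α + sin β) − atan2(−2, p) = 0.163382 rad; t = (φ − α) mod 2π = 5.108971 rad, q = (φ − β) mod 2π = 5.943238 rad → L = 4.22·(5.108971 + 5.325912 + 5.943238) = 4.22·16.378121 = 69.115669 m
RSL: p² = d² − 2 + 2cos(α−β) − 2d(sin α + sin β) = 4.353149; p = √p² = 2.086420; φ = atan2(cos α + cos β, d − sin α − sin β) − atan2(2, p) = -0.371161 rad; t = (α − φ) mod 2π = 1.708758 rad, q = (β − φ) mod 2π = 0.874491 rad → L = 4.22·(1.708758 + 2.086420 + 0.874491) = 4.22·4.669669 = 19.706001 m
RLR: c = (6 − d² + 2cos(α−β) + 2d(sin α − sin β))/8 = -0.703124; p = 2π − arccos c = 3.932607 rad; φ = atan2(cos α − cos β, d − sin α + sin β) = -0.175611 rad; t = (α − φ + p/2) mod 2π = 3.479511 rad, q = (α − β − t + p) mod 2π = 1.287363 rad → L = 4.22·(3.479511 + 3.932607 + 1.287363) = 4.22·8.699482 = 36.711814 m
LRL: c = (6 − d² + 2cos(α−β) − 2d(sin α − sin β))/8 = -1.714966, |c| > 1 → infeasible
Shortest: RSL with L = 19.706001 m ≈ 19.7060 m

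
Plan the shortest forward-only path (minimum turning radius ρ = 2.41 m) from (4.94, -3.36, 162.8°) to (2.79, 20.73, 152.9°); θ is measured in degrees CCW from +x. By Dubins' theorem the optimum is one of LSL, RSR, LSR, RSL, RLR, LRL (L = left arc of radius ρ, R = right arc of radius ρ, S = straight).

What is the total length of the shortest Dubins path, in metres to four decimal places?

Let ψ = atan2(Δy, Δx) = atan2(24.09, -2.15) = 95.1001° be the start→goal bearing.
Normalize: d = |goal − start| / ρ = 24.185752/2.41 = 10.035582, α = (θ_start − ψ) mod 360° = 67.6999° = 1.181587 rad, β = (θ_goal − ψ) mod 360° = 57.7999° = 1.008799 rad.
Common terms: sin α = 0.925209, cos α = 0.379457, sin β = 0.846193, cos β = 0.532877, cos(α−β) = 0.985109, d² = 100.712901. Work in radians in the unit-radius frame; every candidate has L = ρ·(t + p + q).
LSL: p² = 2 + d² − 2cos(α−β) + 2d(sin α − sin β) = 102.328640; p = √p² = 10.115762; φ = atan2(cos β − cos α, d + sin α − sin β) = 0.015167 rad; t = (φ − α) mod 2π = 5.116765 rad, q = (β − φ) mod 2π = 0.993632 rad → L = 2.41·(5.116765 + 10.115762 + 0.993632) = 2.41·16.226160 = 39.105045 m
RSR: p² = 2 + d² − 2cos(α−β) + 2d(sin β − sin α) = 99.156725; p = √p² = 9.957747; φ = atan2(cos α − cos β, d − sin α + sin β) = -0.015408 rad; t = (α − φ) mod 2π = 1.196995 rad, q = (φ − β) mod 2π = 5.258978 rad → L = 2.41·(1.196995 + 9.957747 + 5.258978) = 2.41·16.413720 = 39.557065 m
LSR: p² = d² − 2 + 2cos(α−β) + 2d(sin α + sin β) = 136.237218; p = √p² = 11.672070; φ = atan2(−cos α − cos β, d + sin α + sin β) − atan2(−2, p) = 0.092584 rad; t = (φ − α) mod 2π = 5.194182 rad, q = (φ − β) mod 2π = 5.366970 rad → L = 2.41·(5.194182 + 11.672070 + 5.366970) = 2.41·22.233222 = 53.582065 m
RSL: p² = d² − 2 + 2cos(α−β) − 2d(sin α + sin β) = 65.129021; p = √p² = 8.070255; φ = atan2(cos α + cos β, d − sin α − sin β) − atan2(2, p) = -0.132978 rad; t = (α − φ) mod 2π = 1.314565 rad, q = (β − φ) mod 2π = 1.141778 rad → L = 2.41·(1.314565 + 8.070255 + 1.141778) = 2.41·10.526598 = 25.369101 m
RLR: c = (6 − d² + 2cos(α−β) + 2d(sin α − sin β))/8 = -11.394591, |c| > 1 → infeasible
LRL: c = (6 − d² + 2cos(α−β) − 2d(sin α − sin β))/8 = -11.791080, |c| > 1 → infeasible
Shortest: RSL with L = 25.369101 m ≈ 25.3691 m

25.3691 m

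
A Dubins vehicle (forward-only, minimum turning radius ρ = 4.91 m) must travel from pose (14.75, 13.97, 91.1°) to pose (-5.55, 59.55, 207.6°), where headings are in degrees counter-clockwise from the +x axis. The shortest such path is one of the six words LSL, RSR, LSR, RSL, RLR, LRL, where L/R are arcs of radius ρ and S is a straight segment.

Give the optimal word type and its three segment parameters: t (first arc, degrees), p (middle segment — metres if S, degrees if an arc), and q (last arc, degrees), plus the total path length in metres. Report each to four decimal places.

LSL: t = 16.5097°, p = 43.3546 m, q = 99.9903°, L = 53.3382 m

Let ψ = atan2(Δy, Δx) = atan2(45.58, -20.30) = 114.0068° be the start→goal bearing.
Normalize: d = |goal − start| / ρ = 49.896156/4.91 = 10.162150, α = (θ_start − ψ) mod 360° = 337.0932° = 5.883386 rad, β = (θ_goal − ψ) mod 360° = 93.5932° = 1.633510 rad.
Common terms: sin α = -0.389233, cos α = 0.921139, sin β = 0.998034, cos β = -0.062672, cos(α−β) = -0.446198, d² = 103.269291. Work in radians in the unit-radius frame; every candidate has L = ρ·(t + p + q).
LSL: p² = 2 + d² − 2cos(α−β) + 2d(sin α − sin β) = 77.966449; p = √p² = 8.829861; φ = atan2(cos β − cos α, d + sin α − sin β) = -0.111650 rad; t = (φ − α) mod 2π = 0.288148 rad, q = (β − φ) mod 2π = 1.745160 rad → L = 4.91·(0.288148 + 8.829861 + 1.745160) = 4.91·10.863170 = 53.338164 m
RSR: p² = 2 + d² − 2cos(α−β) + 2d(sin β − sin α) = 134.356924; p = √p² = 11.591243; φ = atan2(cos α − cos β, d − sin α + sin β) = 0.084978 rad; t = (α − φ) mod 2π = 5.798409 rad, q = (φ − β) mod 2π = 4.734653 rad → L = 4.91·(5.798409 + 11.591243 + 4.734653) = 4.91·22.124305 = 108.630340 m
LSR: p² = d² − 2 + 2cos(α−β) + 2d(sin α + sin β) = 112.750349; p = √p² = 10.618397; φ = atan2(−cos α − cos β, d + sin α + sin β) − atan2(−2, p) = 0.106637 rad; t = (φ − α) mod 2π = 0.506436 rad, q = (φ − β) mod 2π = 4.756313 rad → L = 4.91·(0.506436 + 10.618397 + 4.756313) = 4.91·15.881146 = 77.976427 m
RSL: p² = d² − 2 + 2cos(α−β) − 2d(sin α + sin β) = 88.003442; p = √p² = 9.381015; φ = atan2(cos α + cos β, d − sin α − sin β) − atan2(2, p) = -0.120432 rad; t = (α − φ) mod 2π = 6.003818 rad, q = (β − φ) mod 2π = 1.753942 rad → L = 4.91·(6.003818 + 9.381015 + 1.753942) = 4.91·17.138775 = 84.151386 m
RLR: c = (6 − d² + 2cos(α−β) + 2d(sin α − sin β))/8 = -15.794616, |c| > 1 → infeasible
LRL: c = (6 − d² + 2cos(α−β) − 2d(sin α − sin β))/8 = -8.745806, |c| > 1 → infeasible
Shortest: LSL with L = 53.338164 m ≈ 53.3382 m
Convert LSL to answer units (arcs ×180/π): t = 0.288148·180/π = 16.5097°, p = ρ·p = 4.91·8.829861 = 43.3546 m, q = 1.745160·180/π = 99.9903°, L = 53.3382 m.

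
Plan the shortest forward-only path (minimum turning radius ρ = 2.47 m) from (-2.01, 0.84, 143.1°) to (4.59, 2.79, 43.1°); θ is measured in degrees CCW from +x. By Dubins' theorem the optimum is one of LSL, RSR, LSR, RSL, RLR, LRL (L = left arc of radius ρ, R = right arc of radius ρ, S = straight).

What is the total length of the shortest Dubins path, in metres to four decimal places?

Let ψ = atan2(Δy, Δx) = atan2(1.95, 6.60) = 16.4600° be the start→goal bearing.
Normalize: d = |goal − start| / ρ = 6.882042/2.47 = 2.786252, α = (θ_start − ψ) mod 360° = 126.6400° = 2.210285 rad, β = (θ_goal − ψ) mod 360° = 26.6400° = 0.464955 rad.
Common terms: sin α = 0.802401, cos α = -0.596785, sin β = 0.448383, cos β = 0.893842, cos(α−β) = -0.173648, d² = 7.763199. Work in radians in the unit-radius frame; every candidate has L = ρ·(t + p + q).
LSL: p² = 2 + d² − 2cos(α−β) + 2d(sin α − sin β) = 12.083263; p = √p² = 3.476099; φ = atan2(cos β − cos α, d + sin α − sin β) = 0.443188 rad; t = (φ − α) mod 2π = 4.516089 rad, q = (β − φ) mod 2π = 0.021767 rad → L = 2.47·(4.516089 + 3.476099 + 0.021767) = 2.47·8.013955 = 19.794469 m
RSR: p² = 2 + d² − 2cos(α−β) + 2d(sin β − sin α) = 8.137728; p = √p² = 2.852670; φ = atan2(cos α − cos β, d − sin α + sin β) = -0.549824 rad; t = (α − φ) mod 2π = 2.760109 rad, q = (φ − β) mod 2π = 5.268406 rad → L = 2.47·(2.760109 + 2.852670 + 5.268406) = 2.47·10.881185 = 26.876526 m
LSR: p² = d² − 2 + 2cos(α−β) + 2d(sin α + sin β) = 12.385902; p = √p² = 3.519361; φ = atan2(−cos α − cos β, d + sin α + sin β) − atan2(−2, p) = 0.443323 rad; t = (φ − α) mod 2π = 4.516223 rad, q = (φ − β) mod 2π = 6.261553 rad → L = 2.47·(4.516223 + 3.519361 + 6.261553) = 2.47·14.297137 = 35.313928 m
RSL: p² = d² − 2 + 2cos(α−β) − 2d(sin α + sin β) = -1.554097 < 0 → infeasible
RLR: c = (6 − d² + 2cos(α−β) + 2d(sin α − sin β))/8 = -0.017216; p = 2π − arccos c = 4.695172 rad; φ = atan2(cos α − cos β, d − sin α + sin β) = -0.549824 rad; t = (α − φ + p/2) mod 2π = 5.107695 rad, q = (α − β − t + p) mod 2π = 1.332807 rad → L = 2.47·(5.107695 + 4.695172 + 1.332807) = 2.47·11.135674 = 27.505114 m
LRL: c = (6 − d² + 2cos(α−β) − 2d(sin α − sin β))/8 = -0.510408; p = 2π − arccos c = 4.176730 rad; φ = atan2(cos β − cos α, d + sin α − sin β) = 0.443188 rad; t = (φ − α + p/2) mod 2π = 0.321268 rad, q = (β − α − t + p) mod 2π = 2.110132 rad → L = 2.47·(0.321268 + 4.176730 + 2.110132) = 2.47·6.608131 = 16.322083 m
Shortest: LRL with L = 16.322083 m ≈ 16.3221 m

16.3221 m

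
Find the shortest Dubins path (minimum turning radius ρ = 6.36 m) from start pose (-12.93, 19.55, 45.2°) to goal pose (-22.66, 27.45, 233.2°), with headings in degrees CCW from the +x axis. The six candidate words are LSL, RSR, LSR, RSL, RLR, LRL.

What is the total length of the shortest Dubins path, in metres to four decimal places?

22.4450 m

Let ψ = atan2(Δy, Δx) = atan2(7.90, -9.73) = 140.9261° be the start→goal bearing.
Normalize: d = |goal − start| / ρ = 12.533272/6.36 = 1.970640, α = (θ_start − ψ) mod 360° = 264.2739° = 4.612450 rad, β = (θ_goal − ψ) mod 360° = 92.2739° = 1.610483 rad.
Common terms: sin α = -0.995010, cos α = -0.099773, sin β = 0.999213, cos β = -0.039677, cos(α−β) = -0.990268, d² = 3.883423. Work in radians in the unit-radius frame; every candidate has L = ρ·(t + p + q).
LSL: p² = 2 + d² − 2cos(α−β) + 2d(sin α − sin β) = 0.004168; p = √p² = 0.064558; φ = atan2(cos β − cos α, d + sin α − sin β) = 1.944745 rad; t = (φ − α) mod 2π = 3.615481 rad, q = (β − φ) mod 2π = 5.948924 rad → L = 6.36·(3.615481 + 0.064558 + 5.948924) = 6.36·9.628962 = 61.240199 m
RSR: p² = 2 + d² − 2cos(α−β) + 2d(sin β − sin α) = 15.723750; p = √p² = 3.965318; φ = atan2(cos α − cos β, d − sin α + sin β) = -0.015156 rad; t = (α − φ) mod 2π = 4.627606 rad, q = (φ − β) mod 2π = 4.657546 rad → L = 6.36·(4.627606 + 3.965318 + 4.657546) = 6.36·13.250470 = 84.272989 m
LSR: p² = d² − 2 + 2cos(α−β) + 2d(sin α + sin β) = -0.080551 < 0 → infeasible
RSL: p² = d² − 2 + 2cos(α−β) − 2d(sin α + sin β) = -0.113676 < 0 → infeasible
RLR: c = (6 − d² + 2cos(α−β) + 2d(sin α − sin β))/8 = -0.965469; p = 2π − arccos c = 3.405152 rad; φ = atan2(cos α − cos β, d − sin α + sin β) = -0.015156 rad; t = (α − φ + p/2) mod 2π = 0.046997 rad, q = (α − β − t + p) mod 2π = 0.076937 rad → L = 6.36·(0.046997 + 3.405152 + 0.076937) = 6.36·3.529085 = 22.444983 m
LRL: c = (6 − d² + 2cos(α−β) − 2d(sin α − sin β))/8 = 0.999479; p = 2π − arccos c = 6.250905 rad; φ = atan2(cos β − cos α, d + sin α − sin β) = 1.944745 rad; t = (φ − α + p/2) mod 2π = 0.457748 rad, q = (β − α − t + p) mod 2π = 2.791191 rad → L = 6.36·(0.457748 + 6.250905 + 2.791191) = 6.36·9.499844 = 60.419006 m
Shortest: RLR with L = 22.444983 m ≈ 22.4450 m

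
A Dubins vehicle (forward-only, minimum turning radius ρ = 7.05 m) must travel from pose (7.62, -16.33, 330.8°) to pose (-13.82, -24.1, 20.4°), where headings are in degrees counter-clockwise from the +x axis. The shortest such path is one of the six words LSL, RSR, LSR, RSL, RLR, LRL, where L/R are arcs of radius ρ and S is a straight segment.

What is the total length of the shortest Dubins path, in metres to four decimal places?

Let ψ = atan2(Δy, Δx) = atan2(-7.77, -21.44) = -160.0791° be the start→goal bearing.
Normalize: d = |goal − start| / ρ = 22.804528/7.05 = 3.234685, α = (θ_start − ψ) mod 360° = 130.8791° = 2.284272 rad, β = (θ_goal − ψ) mod 360° = 180.4791° = 3.149955 rad.
Common terms: sin α = 0.756092, cos α = -0.654466, sin β = -0.008363, cos β = -0.999965, cos(α−β) = 0.648120, d² = 10.463186. Work in radians in the unit-radius frame; every candidate has L = ρ·(t + p + q).
LSL: p² = 2 + d² − 2cos(α−β) + 2d(sin α − sin β) = 16.112484; p = √p² = 4.014036; φ = atan2(cos β − cos α, d + sin α − sin β) = -0.086179 rad; t = (φ − α) mod 2π = 3.912734 rad, q = (β − φ) mod 2π = 3.236135 rad → L = 7.05·(3.912734 + 4.014036 + 3.236135) = 7.05·11.162904 = 78.698476 m
RSR: p² = 2 + d² − 2cos(α−β) + 2d(sin β − sin α) = 6.221409; p = √p² = 2.494275; φ = atan2(cos α − cos β, d − sin α + sin β) = 0.138964 rad; t = (α − φ) mod 2π = 2.145308 rad, q = (φ − β) mod 2π = 3.272194 rad → L = 7.05·(2.145308 + 2.494275 + 3.272194) = 7.05·7.911777 = 55.778029 m
LSR: p² = d² − 2 + 2cos(α−β) + 2d(sin α + sin β) = 14.596762; p = √p² = 3.820571; φ = atan2(−cos α − cos β, d + sin α + sin β) − atan2(−2, p) = 0.875997 rad; t = (φ − α) mod 2π = 4.874910 rad, q = (φ − β) mod 2π = 4.009227 rad → L = 7.05·(4.874910 + 3.820571 + 4.009227) = 7.05·12.704708 = 89.568189 m
RSL: p² = d² − 2 + 2cos(α−β) − 2d(sin α + sin β) = 4.922089; p = √p² = 2.218578; φ = atan2(cos α + cos β, d − sin α − sin β) − atan2(2, p) = -1.320648 rad; t = (α − φ) mod 2π = 3.604920 rad, q = (β − φ) mod 2π = 4.470603 rad → L = 7.05·(3.604920 + 2.218578 + 4.470603) = 7.05·10.294101 = 72.573412 m
RLR: c = (6 − d² + 2cos(α−β) + 2d(sin α − sin β))/8 = 0.222324; p = 2π − arccos c = 4.936586 rad; φ = atan2(cos α − cos β, d − sin α + sin β) = 0.138964 rad; t = (α − φ + p/2) mod 2π = 4.613601 rad, q = (α − β − t + p) mod 2π = 5.740487 rad → L = 7.05·(4.613601 + 4.936586 + 5.740487) = 7.05·15.290675 = 107.799257 m
LRL: c = (6 − d² + 2cos(α−β) − 2d(sin α − sin β))/8 = -1.014060, |c| > 1 → infeasible
Shortest: RSR with L = 55.778029 m ≈ 55.7780 m

55.7780 m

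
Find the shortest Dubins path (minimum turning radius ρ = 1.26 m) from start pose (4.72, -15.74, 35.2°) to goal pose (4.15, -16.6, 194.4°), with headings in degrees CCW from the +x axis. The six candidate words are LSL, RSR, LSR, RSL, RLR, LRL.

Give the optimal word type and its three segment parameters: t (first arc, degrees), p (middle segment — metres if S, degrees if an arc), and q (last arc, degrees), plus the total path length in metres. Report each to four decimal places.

Let ψ = atan2(Δy, Δx) = atan2(-0.86, -0.57) = -123.5360° be the start→goal bearing.
Normalize: d = |goal − start| / ρ = 1.031746/1.26 = 0.818846, α = (θ_start − ψ) mod 360° = 158.7360° = 2.770467 rad, β = (θ_goal − ψ) mod 360° = 317.9360° = 5.549031 rad.
Common terms: sin α = 0.362665, cos α = -0.931920, sin β = -0.669960, cos β = 0.742397, cos(α−β) = -0.934826, d² = 0.670509. Work in radians in the unit-radius frame; every candidate has L = ρ·(t + p + q).
LSL: p² = 2 + d² − 2cos(α−β) + 2d(sin α − sin β) = 6.231282; p = √p² = 2.496254; φ = atan2(cos β − cos α, d + sin α − sin β) = 0.735195 rad; t = (φ − α) mod 2π = 4.247914 rad, q = (β − φ) mod 2π = 4.813836 rad → L = 1.26·(4.247914 + 2.496254 + 4.813836) = 1.26·11.558003 = 14.563084 m
RSR: p² = 2 + d² − 2cos(α−β) + 2d(sin β − sin α) = 2.849039; p = √p² = 1.687910; φ = atan2(cos α − cos β, d − sin α + sin β) = -1.697790 rad; t = (α − φ) mod 2π = 4.468257 rad, q = (φ − β) mod 2π = 5.319550 rad → L = 1.26·(4.468257 + 1.687910 + 5.319550) = 1.26·11.475716 = 14.459402 m
LSR: p² = d² − 2 + 2cos(α−β) + 2d(sin α + sin β) = -3.702397 < 0 → infeasible
RSL: p² = d² − 2 + 2cos(α−β) − 2d(sin α + sin β) = -2.695888 < 0 → infeasible
RLR: c = (6 − d² + 2cos(α−β) + 2d(sin α − sin β))/8 = 0.643870; p = 2π − arccos c = 5.411935 rad; φ = atan2(cos α − cos β, d − sin α + sin β) = -1.697790 rad; t = (α − φ + p/2) mod 2π = 0.891039 rad, q = (α − β − t + p) mod 2π = 1.742332 rad → L = 1.26·(0.891039 + 5.411935 + 1.742332) = 1.26·8.045305 = 10.137084 m
LRL: c = (6 − d² + 2cos(α−β) − 2d(sin α − sin β))/8 = 0.221090; p = 2π − arccos c = 4.935321 rad; φ = atan2(cos β − cos α, d + sin α − sin β) = 0.735195 rad; t = (φ − α + p/2) mod 2π = 0.432389 rad, q = (β − α − t + p) mod 2π = 0.998311 rad → L = 1.26·(0.432389 + 4.935321 + 0.998311) = 1.26·6.366020 = 8.021186 m
Shortest: LRL with L = 8.021186 m ≈ 8.0212 m
Convert LRL to answer units (arcs ×180/π): t = 0.432389·180/π = 24.7741°, p = 4.935321·180/π = 282.7730°, q = 0.998311·180/π = 57.1990°, L = 8.0212 m.

LRL: t = 24.7741°, p = 282.7730°, q = 57.1990°, L = 8.0212 m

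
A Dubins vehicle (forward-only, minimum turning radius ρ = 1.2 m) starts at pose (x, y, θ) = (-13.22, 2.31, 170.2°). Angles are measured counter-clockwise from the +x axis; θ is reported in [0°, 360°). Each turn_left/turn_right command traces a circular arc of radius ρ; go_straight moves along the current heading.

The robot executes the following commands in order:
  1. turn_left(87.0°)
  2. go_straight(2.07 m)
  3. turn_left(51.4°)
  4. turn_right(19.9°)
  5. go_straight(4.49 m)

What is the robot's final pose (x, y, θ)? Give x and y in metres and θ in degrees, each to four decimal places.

(-13.1823, -6.2566, 288.7000°)

set_pose: (x, y, θ) = (-13.2200, 2.3100, 170.2000°), ρ = 1.2
turn_left(87.0°): centre at ρ to the left, rotate +87.0° → (-14.5944, 1.3934, 257.2000°)
go_straight(2.07): x += 2.07·cos θ, y += 2.07·sin θ → (-15.0530, -0.6252, 257.2000°)
turn_left(51.4°): centre at ρ to the left, rotate +51.4° → (-14.8207, -1.6397, 308.6000°)
turn_right(19.9°): centre at ρ to the right, rotate −19.9° → (-14.6219, -2.0036, 288.7000°)
go_straight(4.49): x += 4.49·cos θ, y += 4.49·sin θ → (-13.1823, -6.2566, 288.7000°)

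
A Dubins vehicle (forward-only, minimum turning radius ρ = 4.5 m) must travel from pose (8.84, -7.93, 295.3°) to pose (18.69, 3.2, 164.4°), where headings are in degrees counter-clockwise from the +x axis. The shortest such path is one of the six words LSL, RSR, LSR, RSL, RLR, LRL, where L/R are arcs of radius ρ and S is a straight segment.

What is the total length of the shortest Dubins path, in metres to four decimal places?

Let ψ = atan2(Δy, Δx) = atan2(11.13, 9.85) = 48.4913° be the start→goal bearing.
Normalize: d = |goal − start| / ρ = 14.862685/4.5 = 3.302819, α = (θ_start − ψ) mod 360° = 246.8087° = 4.307624 rad, β = (θ_goal − ψ) mod 360° = 115.9087° = 2.022988 rad.
Common terms: sin α = -0.919195, cos α = -0.393803, sin β = 0.899492, cos β = -0.436938, cos(α−β) = -0.654741, d² = 10.908612. Work in radians in the unit-radius frame; every candidate has L = ρ·(t + p + q).
LSL: p² = 2 + d² − 2cos(α−β) + 2d(sin α − sin β) = 2.204509; p = √p² = 1.484759; φ = atan2(cos β − cos α, d + sin α − sin β) = -0.029056 rad; t = (φ − α) mod 2π = 1.946505 rad, q = (β − φ) mod 2π = 2.052044 rad → L = 4.5·(1.946505 + 1.484759 + 2.052044) = 4.5·5.483308 = 24.674887 m
RSR: p² = 2 + d² − 2cos(α−β) + 2d(sin β − sin α) = 26.231679; p = √p² = 5.121687; φ = atan2(cos α − cos β, d − sin α + sin β) = 0.008422 rad; t = (α − φ) mod 2π = 4.299202 rad, q = (φ − β) mod 2π = 4.268619 rad → L = 4.5·(4.299202 + 5.121687 + 4.268619) = 4.5·13.689508 = 61.602788 m
LSR: p² = d² − 2 + 2cos(α−β) + 2d(sin α + sin β) = 7.468977; p = √p² = 2.732943; φ = atan2(−cos α − cos β, d + sin α + sin β) − atan2(−2, p) = 0.879591 rad; t = (φ − α) mod 2π = 2.855152 rad, q = (φ − β) mod 2π = 5.139788 rad → L = 4.5·(2.855152 + 2.732943 + 5.139788) = 4.5·10.727883 = 48.275475 m
RSL: p² = d² − 2 + 2cos(α−β) − 2d(sin α + sin β) = 7.729285; p = √p² = 2.780159; φ = atan2(cos α + cos β, d − sin α − sin β) − atan2(2, p) = -0.868627 rad; t = (α − φ) mod 2π = 5.176251 rad, q = (β − φ) mod 2π = 2.891615 rad → L = 4.5·(5.176251 + 2.780159 + 2.891615) = 4.5·10.848025 = 48.816111 m
RLR: c = (6 − d² + 2cos(α−β) + 2d(sin α − sin β))/8 = -2.278960, |c| > 1 → infeasible
LRL: c = (6 − d² + 2cos(α−β) − 2d(sin α − sin β))/8 = 0.724436; p = 2π − arccos c = 5.522605 rad; φ = atan2(cos β − cos α, d + sin α − sin β) = -0.029056 rad; t = (φ − α + p/2) mod 2π = 4.707808 rad, q = (β − α − t + p) mod 2π = 4.813347 rad → L = 4.5·(4.707808 + 5.522605 + 4.813347) = 4.5·15.043760 = 67.696920 m
Shortest: LSL with L = 24.674887 m ≈ 24.6749 m

24.6749 m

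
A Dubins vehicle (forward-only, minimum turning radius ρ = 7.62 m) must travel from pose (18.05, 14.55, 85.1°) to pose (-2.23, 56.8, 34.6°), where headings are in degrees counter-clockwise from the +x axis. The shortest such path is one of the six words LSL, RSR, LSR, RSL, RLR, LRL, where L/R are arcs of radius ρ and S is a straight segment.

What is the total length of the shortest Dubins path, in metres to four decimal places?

51.1126 m

Let ψ = atan2(Δy, Δx) = atan2(42.25, -20.28) = 115.6410° be the start→goal bearing.
Normalize: d = |goal − start| / ρ = 46.865135/7.62 = 6.150280, α = (θ_start − ψ) mod 360° = 329.4590° = 5.750144 rad, β = (θ_goal − ψ) mod 360° = 278.9590° = 4.868753 rad.
Common terms: sin α = -0.508155, cos α = 0.861266, sin β = -0.987800, cos β = 0.155728, cos(α−β) = 0.636078, d² = 37.825947. Work in radians in the unit-radius frame; every candidate has L = ρ·(t + p + q).
LSL: p² = 2 + d² − 2cos(α−β) + 2d(sin α − sin β) = 44.453694; p = √p² = 6.667360; φ = atan2(cos β − cos α, d + sin α − sin β) = -0.106018 rad; t = (φ − α) mod 2π = 0.427023 rad, q = (β − φ) mod 2π = 4.974771 rad → L = 7.62·(0.427023 + 6.667360 + 4.974771) = 7.62·12.069154 = 91.966957 m
RSR: p² = 2 + d² − 2cos(α−β) + 2d(sin β − sin α) = 32.653886; p = √p² = 5.714358; φ = atan2(cos α − cos β, d − sin α + sin β) = 0.123783 rad; t = (α − φ) mod 2π = 5.626361 rad, q = (φ − β) mod 2π = 1.538216 rad → L = 7.62·(5.626361 + 5.714358 + 1.538216) = 7.62·12.878934 = 98.137481 m
LSR: p² = d² − 2 + 2cos(α−β) + 2d(sin α + sin β) = 18.697019; p = √p² = 4.324005; φ = atan2(−cos α − cos β, d + sin α + sin β) − atan2(−2, p) = 0.218104 rad; t = (φ − α) mod 2π = 0.751146 rad, q = (φ − β) mod 2π = 1.632537 rad → L = 7.62·(0.751146 + 4.324005 + 1.632537) = 7.62·6.707687 = 51.112578 m
RSL: p² = d² − 2 + 2cos(α−β) − 2d(sin α + sin β) = 55.499187; p = √p² = 7.449778; φ = atan2(cos α + cos β, d − sin α − sin β) − atan2(2, p) = -0.130050 rad; t = (α − φ) mod 2π = 5.880195 rad, q = (β − φ) mod 2π = 4.998803 rad → L = 7.62·(5.880195 + 7.449778 + 4.998803) = 7.62·18.328775 = 139.665269 m
RLR: c = (6 − d² + 2cos(α−β) + 2d(sin α − sin β))/8 = -3.081736, |c| > 1 → infeasible
LRL: c = (6 − d² + 2cos(α−β) − 2d(sin α − sin β))/8 = -4.556712, |c| > 1 → infeasible
Shortest: LSR with L = 51.112578 m ≈ 51.1126 m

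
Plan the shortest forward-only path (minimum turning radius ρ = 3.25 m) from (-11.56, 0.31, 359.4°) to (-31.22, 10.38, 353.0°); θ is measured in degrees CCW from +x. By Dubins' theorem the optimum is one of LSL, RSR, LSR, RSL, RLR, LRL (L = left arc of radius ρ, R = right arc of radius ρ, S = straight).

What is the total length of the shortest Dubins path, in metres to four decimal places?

Let ψ = atan2(Δy, Δx) = atan2(10.07, -19.66) = 152.8781° be the start→goal bearing.
Normalize: d = |goal − start| / ρ = 22.088923/3.25 = 6.796592, α = (θ_start − ψ) mod 360° = 206.5219° = 3.604487 rad, β = (θ_goal − ψ) mod 360° = 200.1219° = 3.492785 rad.
Common terms: sin α = -0.446539, cos α = -0.894764, sin β = -0.344018, cos β = -0.938963, cos(α−β) = 0.993768, d² = 46.193657. Work in radians in the unit-radius frame; every candidate has L = ρ·(t + p + q).
LSL: p² = 2 + d² − 2cos(α−β) + 2d(sin α − sin β) = 44.812531; p = √p² = 6.694216; φ = atan2(cos β − cos α, d + sin α − sin β) = -0.006603 rad; t = (φ − α) mod 2π = 2.672096 rad, q = (β − φ) mod 2π = 3.499388 rad → L = 3.25·(2.672096 + 6.694216 + 3.499388) = 3.25·12.865700 = 41.813526 m
RSR: p² = 2 + d² − 2cos(α−β) + 2d(sin β − sin α) = 47.599711; p = √p² = 6.899254; φ = atan2(cos α − cos β, d − sin α + sin β) = 0.006406 rad; t = (α − φ) mod 2π = 3.598080 rad, q = (φ − β) mod 2π = 2.796806 rad → L = 3.25·(3.598080 + 6.899254 + 2.796806) = 3.25·13.294141 = 43.205958 m
LSR: p² = d² − 2 + 2cos(α−β) + 2d(sin α + sin β) = 35.435001; p = √p² = 5.952731; φ = atan2(−cos α − cos β, d + sin α + sin β) − atan2(−2, p) = 0.620456 rad; t = (φ − α) mod 2π = 3.299155 rad, q = (φ − β) mod 2π = 3.410856 rad → L = 3.25·(3.299155 + 5.952731 + 3.410856) = 3.25·12.662741 = 41.153908 m
RSL: p² = d² − 2 + 2cos(α−β) − 2d(sin α + sin β) = 56.927384; p = √p² = 7.545024; φ = atan2(cos α + cos β, d − sin α − sin β) − atan2(2, p) = -0.496257 rad; t = (α − φ) mod 2π = 4.100744 rad, q = (β − φ) mod 2π = 3.989043 rad → L = 3.25·(4.100744 + 7.545024 + 3.989043) = 3.25·15.634810 = 50.813133 m
RLR: c = (6 − d² + 2cos(α−β) + 2d(sin α − sin β))/8 = -4.949964, |c| > 1 → infeasible
LRL: c = (6 − d² + 2cos(α−β) − 2d(sin α − sin β))/8 = -4.601566, |c| > 1 → infeasible
Shortest: LSR with L = 41.153908 m ≈ 41.1539 m

41.1539 m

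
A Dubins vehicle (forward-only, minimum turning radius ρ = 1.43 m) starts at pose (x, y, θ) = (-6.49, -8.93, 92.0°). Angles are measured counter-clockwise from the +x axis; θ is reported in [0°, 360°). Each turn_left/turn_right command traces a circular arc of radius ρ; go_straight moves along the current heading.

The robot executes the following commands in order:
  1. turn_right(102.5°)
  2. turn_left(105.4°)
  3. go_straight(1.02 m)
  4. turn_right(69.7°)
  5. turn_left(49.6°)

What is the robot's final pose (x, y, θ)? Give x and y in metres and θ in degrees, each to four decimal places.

set_pose: (x, y, θ) = (-6.4900, -8.9300, 92.0000°), ρ = 1.43
turn_right(102.5°): centre at ρ to the right, rotate −102.5° → (-4.8003, -7.4740, -10.5000° ≡ 349.5000°)
turn_left(105.4°): centre at ρ to the left, rotate +105.4° → (-3.1149, -5.9458, 454.9000° ≡ 94.9000°)
go_straight(1.02): x += 1.02·cos θ, y += 1.02·sin θ → (-3.2020, -4.9296, 94.9000°)
turn_right(69.7°): centre at ρ to the right, rotate −69.7° → (-2.3861, -3.5135, 25.2000°)
turn_left(49.6°): centre at ρ to the left, rotate +49.6° → (-1.6150, -2.5945, 74.8000°)

(-1.6150, -2.5945, 74.8000°)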